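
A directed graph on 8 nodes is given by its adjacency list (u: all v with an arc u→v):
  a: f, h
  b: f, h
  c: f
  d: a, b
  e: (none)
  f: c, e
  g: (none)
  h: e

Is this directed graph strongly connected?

No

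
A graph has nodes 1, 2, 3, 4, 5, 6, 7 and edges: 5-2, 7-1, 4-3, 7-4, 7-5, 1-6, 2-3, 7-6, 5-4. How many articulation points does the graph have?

1

Removing 7 increases the component count from 1 to 2, so 7 is a cut vertex.
By contrast removing 6 leaves 1 component; it is not a cut vertex. No other vertex is a cut vertex either.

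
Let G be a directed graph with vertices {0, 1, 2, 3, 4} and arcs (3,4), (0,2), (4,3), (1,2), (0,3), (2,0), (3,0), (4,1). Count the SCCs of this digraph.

1

{0, 1, 2, 3, 4} are all mutually reachable — one SCC of size 5.
That gives 1 strongly connected component.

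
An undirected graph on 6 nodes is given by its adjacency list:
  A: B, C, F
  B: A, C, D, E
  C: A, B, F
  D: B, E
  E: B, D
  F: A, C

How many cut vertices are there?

1

Removing B increases the component count from 1 to 2, so B is a cut vertex.
By contrast removing F leaves 1 component; it is not a cut vertex. No other vertex is a cut vertex either.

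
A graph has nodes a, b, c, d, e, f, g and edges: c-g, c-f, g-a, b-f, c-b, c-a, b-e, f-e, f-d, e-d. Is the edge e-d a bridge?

No

After removing e-d, the path e-f-d still connects them, so the edge is not a bridge.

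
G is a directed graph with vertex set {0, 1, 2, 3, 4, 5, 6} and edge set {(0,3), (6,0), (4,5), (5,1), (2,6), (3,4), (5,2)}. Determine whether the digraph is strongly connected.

There is no directed path from 1 to 4, so the graph is not strongly connected.

No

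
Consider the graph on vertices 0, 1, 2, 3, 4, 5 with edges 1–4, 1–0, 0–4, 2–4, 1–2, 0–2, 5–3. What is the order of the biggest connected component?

4

Starting from 3 we can reach 3, 5. That is one component of size 2.
Starting from 0 we can reach 0, 1, 2, 4. That is one component of size 4.
The largest has 4 vertices.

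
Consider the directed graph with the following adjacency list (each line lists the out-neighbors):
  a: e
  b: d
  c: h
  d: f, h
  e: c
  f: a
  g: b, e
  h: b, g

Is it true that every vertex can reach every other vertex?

From b we can reach every vertex (a, b, c, d, e, f, g, h), and every vertex can reach b (a, b, c, d, e, f, g, h). So the whole graph is one strongly connected component.

Yes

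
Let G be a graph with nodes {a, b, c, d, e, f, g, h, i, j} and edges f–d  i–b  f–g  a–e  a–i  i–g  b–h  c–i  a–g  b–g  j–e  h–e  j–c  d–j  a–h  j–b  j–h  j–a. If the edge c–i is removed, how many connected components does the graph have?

1

c and i are still connected via c-j-a-i, so the component count stays at 1.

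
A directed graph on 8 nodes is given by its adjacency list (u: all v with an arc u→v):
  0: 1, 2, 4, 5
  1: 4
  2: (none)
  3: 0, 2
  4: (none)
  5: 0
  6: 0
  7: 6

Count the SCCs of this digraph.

{0, 5} are all mutually reachable — one SCC of size 2.
{4} is an SCC by itself.
{3} is an SCC by itself.
{6} is an SCC by itself.
{7} is an SCC by itself.
(and 2 more singleton SCCs)
That gives 7 strongly connected components.

7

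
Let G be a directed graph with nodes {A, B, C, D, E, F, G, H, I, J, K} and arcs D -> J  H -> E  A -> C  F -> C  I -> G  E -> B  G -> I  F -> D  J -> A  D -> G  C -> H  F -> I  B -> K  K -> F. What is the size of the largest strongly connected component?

9

{A, B, C, D, E, F, H, J, K} are all mutually reachable — one SCC of size 9.
{G, I} are all mutually reachable — one SCC of size 2.
The largest has 9 vertices.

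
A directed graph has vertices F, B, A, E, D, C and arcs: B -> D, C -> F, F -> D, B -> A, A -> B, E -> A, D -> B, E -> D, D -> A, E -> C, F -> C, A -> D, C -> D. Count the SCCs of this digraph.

3

{A, B, D} are all mutually reachable — one SCC of size 3.
{C, F} are all mutually reachable — one SCC of size 2.
{E} is an SCC by itself.
That gives 3 strongly connected components.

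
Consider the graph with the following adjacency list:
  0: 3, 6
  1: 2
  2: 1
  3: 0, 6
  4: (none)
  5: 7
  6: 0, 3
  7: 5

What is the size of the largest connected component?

3

4 is isolated — a component by itself.
Starting from 5 we can reach 5, 7. That is one component of size 2.
Starting from 1 we can reach 1, 2. That is one component of size 2.
Starting from 0 we can reach 0, 3, 6. That is one component of size 3.
The largest has 3 vertices.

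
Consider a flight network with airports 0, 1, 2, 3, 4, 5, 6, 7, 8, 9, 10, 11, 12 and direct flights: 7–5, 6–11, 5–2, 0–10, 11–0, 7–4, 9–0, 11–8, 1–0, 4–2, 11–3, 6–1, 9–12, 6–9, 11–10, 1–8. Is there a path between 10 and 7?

The component containing 10 is {0, 1, 3, 6, 8, 9, 10, 11, 12}, and 7 is not in it.

No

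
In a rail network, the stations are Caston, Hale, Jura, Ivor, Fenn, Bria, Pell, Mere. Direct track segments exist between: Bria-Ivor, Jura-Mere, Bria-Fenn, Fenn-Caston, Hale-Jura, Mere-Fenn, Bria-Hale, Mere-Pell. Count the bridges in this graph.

The edges on the cycle Bria-Hale-Jura-Mere-Fenn-Bria are not bridges since each lies on that cycle.
But removing Bria-Ivor disconnects Bria from Ivor; removing Fenn-Caston disconnects Fenn from Caston; removing Mere-Pell disconnects Mere from Pell — these are bridges.
That makes 3 bridges.

3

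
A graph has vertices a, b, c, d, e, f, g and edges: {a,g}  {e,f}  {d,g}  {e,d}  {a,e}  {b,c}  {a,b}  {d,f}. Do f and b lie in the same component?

From f we can reach a, b, c, d, e, f, g, which includes b.

Yes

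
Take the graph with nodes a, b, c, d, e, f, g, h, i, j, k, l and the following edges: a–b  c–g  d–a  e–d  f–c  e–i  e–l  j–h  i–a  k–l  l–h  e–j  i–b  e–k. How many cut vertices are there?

2

Removing c increases the component count from 2 to 3, so c is a cut vertex.
Removing e increases the component count from 2 to 3, so e is a cut vertex.
By contrast removing j leaves 2 components; it is not a cut vertex. No other vertex is a cut vertex either.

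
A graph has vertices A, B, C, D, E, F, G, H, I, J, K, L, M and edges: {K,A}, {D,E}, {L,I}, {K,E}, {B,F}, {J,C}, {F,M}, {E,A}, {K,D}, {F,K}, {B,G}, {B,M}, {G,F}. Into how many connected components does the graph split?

4

H is isolated — a component by itself.
Starting from I we can reach I, L. That is one component of size 2.
Starting from C we can reach C, J. That is one component of size 2.
Starting from A we can reach A, B, D, E, F, G, K, M. That is one component of size 8.
Total: 4 components.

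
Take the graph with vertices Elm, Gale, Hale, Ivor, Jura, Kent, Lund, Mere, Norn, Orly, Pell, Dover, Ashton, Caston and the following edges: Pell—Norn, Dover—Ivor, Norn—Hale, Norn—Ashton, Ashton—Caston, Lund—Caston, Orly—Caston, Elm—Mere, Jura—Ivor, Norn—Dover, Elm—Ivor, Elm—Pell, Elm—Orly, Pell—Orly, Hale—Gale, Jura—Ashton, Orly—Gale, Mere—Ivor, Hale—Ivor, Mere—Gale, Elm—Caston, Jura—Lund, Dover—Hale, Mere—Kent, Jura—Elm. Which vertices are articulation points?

Removing Mere increases the component count from 1 to 2, so Mere is a cut vertex.
By contrast removing Dover leaves 1 component; it is not a cut vertex. No other vertex is a cut vertex either.

Mere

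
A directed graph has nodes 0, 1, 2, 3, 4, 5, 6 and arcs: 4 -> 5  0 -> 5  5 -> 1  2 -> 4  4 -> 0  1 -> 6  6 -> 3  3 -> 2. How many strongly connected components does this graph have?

1

{0, 1, 2, 3, 4, 5, 6} are all mutually reachable — one SCC of size 7.
That gives 1 strongly connected component.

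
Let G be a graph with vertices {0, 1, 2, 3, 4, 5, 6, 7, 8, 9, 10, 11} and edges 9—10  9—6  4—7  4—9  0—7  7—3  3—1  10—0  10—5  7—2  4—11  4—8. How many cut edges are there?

7

The edges on the cycle 4-9-10-0-7-4 are not bridges since each lies on that cycle.
But removing 1—3 disconnects 1 from 3; removing 4—8 disconnects 4 from 8; removing 2—7 disconnects 2 from 7; removing 10—5 disconnects 10 from 5 — these are bridges.
In total 7 edges are bridges.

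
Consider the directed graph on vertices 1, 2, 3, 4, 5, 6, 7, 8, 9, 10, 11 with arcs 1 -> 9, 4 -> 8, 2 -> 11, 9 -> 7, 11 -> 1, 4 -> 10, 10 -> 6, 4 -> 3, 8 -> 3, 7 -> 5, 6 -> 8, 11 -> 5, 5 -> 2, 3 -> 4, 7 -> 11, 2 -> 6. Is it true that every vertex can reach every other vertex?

There is no directed path from 8 to 2, so the graph is not strongly connected.

No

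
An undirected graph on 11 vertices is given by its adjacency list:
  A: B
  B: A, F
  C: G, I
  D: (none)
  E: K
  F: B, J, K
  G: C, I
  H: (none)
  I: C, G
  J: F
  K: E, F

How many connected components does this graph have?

4

D is isolated — a component by itself.
H is isolated — a component by itself.
Starting from C we can reach C, G, I. That is one component of size 3.
Starting from A we can reach A, B, E, F, J, K. That is one component of size 6.
Total: 4 components.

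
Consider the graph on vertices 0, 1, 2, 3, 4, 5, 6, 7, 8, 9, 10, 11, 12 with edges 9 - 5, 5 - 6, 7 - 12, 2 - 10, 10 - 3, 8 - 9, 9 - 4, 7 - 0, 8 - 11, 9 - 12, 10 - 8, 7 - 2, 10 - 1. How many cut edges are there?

7

The edges on the cycle 7-2-10-8-9-12-7 are not bridges since each lies on that cycle.
But removing 3 - 10 disconnects 3 from 10; removing 10 - 1 disconnects 10 from 1; removing 7 - 0 disconnects 7 from 0; removing 8 - 11 disconnects 8 from 11 — these are bridges.
In total 7 edges are bridges.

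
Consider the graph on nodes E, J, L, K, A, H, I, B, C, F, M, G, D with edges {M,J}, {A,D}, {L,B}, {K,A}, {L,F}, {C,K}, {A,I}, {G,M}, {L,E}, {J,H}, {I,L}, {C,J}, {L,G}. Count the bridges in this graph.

5

The edges on the cycle C-K-A-I-L-G-M-J-C are not bridges since each lies on that cycle.
But removing F - L disconnects F from L; removing D - A disconnects D from A; removing L - B disconnects L from B; removing E - L disconnects E from L — these are bridges.
In total 5 edges are bridges.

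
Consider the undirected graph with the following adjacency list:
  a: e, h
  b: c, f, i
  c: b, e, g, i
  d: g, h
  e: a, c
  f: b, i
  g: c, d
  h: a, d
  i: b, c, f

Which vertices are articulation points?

Removing c increases the component count from 1 to 2, so c is a cut vertex.
By contrast removing i leaves 1 component; it is not a cut vertex. No other vertex is a cut vertex either.

c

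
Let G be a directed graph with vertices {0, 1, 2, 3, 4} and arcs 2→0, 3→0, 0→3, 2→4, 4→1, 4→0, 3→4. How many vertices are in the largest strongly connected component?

{0, 3, 4} are all mutually reachable — one SCC of size 3.
{2} is an SCC by itself.
{1} is an SCC by itself.
The largest has 3 vertices.

3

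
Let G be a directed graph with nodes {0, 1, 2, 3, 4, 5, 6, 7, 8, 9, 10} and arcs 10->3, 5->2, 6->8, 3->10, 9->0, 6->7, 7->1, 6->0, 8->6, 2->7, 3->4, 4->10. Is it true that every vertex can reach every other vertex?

No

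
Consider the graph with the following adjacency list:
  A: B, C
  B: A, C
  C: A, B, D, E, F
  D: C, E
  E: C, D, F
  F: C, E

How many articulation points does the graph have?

1

Removing C increases the component count from 1 to 2, so C is a cut vertex.
By contrast removing F leaves 1 component; it is not a cut vertex. No other vertex is a cut vertex either.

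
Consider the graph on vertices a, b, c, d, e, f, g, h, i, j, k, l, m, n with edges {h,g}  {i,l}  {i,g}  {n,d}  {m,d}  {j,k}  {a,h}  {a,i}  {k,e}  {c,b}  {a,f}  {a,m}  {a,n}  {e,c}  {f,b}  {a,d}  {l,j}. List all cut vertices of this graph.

a

Removing a increases the component count from 1 to 2, so a is a cut vertex.
By contrast removing f leaves 1 component; it is not a cut vertex. No other vertex is a cut vertex either.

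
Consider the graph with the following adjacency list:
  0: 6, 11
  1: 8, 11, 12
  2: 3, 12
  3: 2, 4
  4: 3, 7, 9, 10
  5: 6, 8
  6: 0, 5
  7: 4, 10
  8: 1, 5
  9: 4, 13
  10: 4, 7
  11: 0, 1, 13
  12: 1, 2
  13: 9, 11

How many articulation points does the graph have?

1

Removing 4 increases the component count from 1 to 2, so 4 is a cut vertex.
By contrast removing 12 leaves 1 component; it is not a cut vertex. No other vertex is a cut vertex either.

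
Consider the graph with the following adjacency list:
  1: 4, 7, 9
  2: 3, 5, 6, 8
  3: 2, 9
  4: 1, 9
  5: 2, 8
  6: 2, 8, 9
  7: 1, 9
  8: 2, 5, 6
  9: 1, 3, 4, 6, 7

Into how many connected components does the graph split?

1

Starting from 1 we can reach 1, 2, 3, 4, 5, 6, 7, 8, 9. That is one component of size 9.
Total: 1 component.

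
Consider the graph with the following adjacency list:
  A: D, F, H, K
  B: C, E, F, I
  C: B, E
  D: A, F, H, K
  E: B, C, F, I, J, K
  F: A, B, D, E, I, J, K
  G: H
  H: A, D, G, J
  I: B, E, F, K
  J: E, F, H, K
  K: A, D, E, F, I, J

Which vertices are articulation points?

Removing H increases the component count from 1 to 2, so H is a cut vertex.
By contrast removing J leaves 1 component; it is not a cut vertex. No other vertex is a cut vertex either.

H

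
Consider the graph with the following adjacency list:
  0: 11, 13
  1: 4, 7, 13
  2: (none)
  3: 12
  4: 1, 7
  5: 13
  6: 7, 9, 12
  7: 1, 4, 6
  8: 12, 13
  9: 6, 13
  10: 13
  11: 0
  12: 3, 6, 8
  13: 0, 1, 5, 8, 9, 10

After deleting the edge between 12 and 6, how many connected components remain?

12 and 6 are still connected via 12-8-13-9-6, so the component count stays at 2.

2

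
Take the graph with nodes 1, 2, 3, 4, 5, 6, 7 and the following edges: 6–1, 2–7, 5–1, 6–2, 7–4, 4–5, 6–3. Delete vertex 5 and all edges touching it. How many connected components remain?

1

With 5 gone, the remaining components are: {1, 2, 3, 4, 6, 7}.
That is 1 component.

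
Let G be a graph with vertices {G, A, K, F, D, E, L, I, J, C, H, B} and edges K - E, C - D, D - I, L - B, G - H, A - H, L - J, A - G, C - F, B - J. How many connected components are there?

4

Starting from E we can reach E, K. That is one component of size 2.
Starting from A we can reach A, G, H. That is one component of size 3.
Starting from B we can reach B, J, L. That is one component of size 3.
Starting from C we can reach C, D, F, I. That is one component of size 4.
Total: 4 components.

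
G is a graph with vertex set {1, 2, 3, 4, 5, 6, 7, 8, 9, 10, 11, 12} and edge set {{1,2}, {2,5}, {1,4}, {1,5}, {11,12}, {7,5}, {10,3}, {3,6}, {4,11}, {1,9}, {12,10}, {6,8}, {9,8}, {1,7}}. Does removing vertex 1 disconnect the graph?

Deleting 1 raises the number of components from 1 to 2, so 1 is a cut vertex.

Yes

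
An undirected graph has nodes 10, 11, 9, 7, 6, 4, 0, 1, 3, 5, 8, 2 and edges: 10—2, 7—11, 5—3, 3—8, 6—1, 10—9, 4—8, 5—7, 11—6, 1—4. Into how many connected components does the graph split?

0 is isolated — a component by itself.
Starting from 2 we can reach 2, 9, 10. That is one component of size 3.
Starting from 1 we can reach 1, 3, 4, 5, 6, 7, 8, 11. That is one component of size 8.
Total: 3 components.

3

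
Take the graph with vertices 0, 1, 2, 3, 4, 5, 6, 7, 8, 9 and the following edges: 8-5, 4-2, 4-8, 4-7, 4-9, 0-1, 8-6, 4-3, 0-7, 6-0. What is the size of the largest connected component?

10

Starting from 0 we can reach 0, 1, 2, 3, 4, 5, 6, 7, 8, 9. That is one component of size 10.
The largest has 10 vertices.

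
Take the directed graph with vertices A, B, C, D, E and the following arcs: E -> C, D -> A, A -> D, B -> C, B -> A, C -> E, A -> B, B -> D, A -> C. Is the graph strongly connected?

No

There is no directed path from C to A, so the graph is not strongly connected.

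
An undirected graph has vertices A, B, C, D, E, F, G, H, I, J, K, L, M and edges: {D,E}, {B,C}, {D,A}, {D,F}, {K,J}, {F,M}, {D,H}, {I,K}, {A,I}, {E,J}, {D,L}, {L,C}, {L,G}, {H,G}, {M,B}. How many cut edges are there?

0

The edges on the cycle D-F-M-B-C-L-D are not bridges since each lies on that cycle.
Every edge lies on some cycle, so there are no bridges.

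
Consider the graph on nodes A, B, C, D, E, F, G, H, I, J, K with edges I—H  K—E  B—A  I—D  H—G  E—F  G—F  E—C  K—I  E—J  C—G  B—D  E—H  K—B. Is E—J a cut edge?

Yes

Removing E—J leaves no path between E and J: the component count goes from 1 to 2. So it is a bridge.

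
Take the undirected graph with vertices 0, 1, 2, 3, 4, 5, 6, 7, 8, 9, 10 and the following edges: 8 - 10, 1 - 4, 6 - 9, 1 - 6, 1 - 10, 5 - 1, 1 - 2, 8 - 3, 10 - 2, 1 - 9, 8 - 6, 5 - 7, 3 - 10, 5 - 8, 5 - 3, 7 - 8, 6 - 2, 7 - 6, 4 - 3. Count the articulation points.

Removing 7, for instance, still leaves 2 components. No single vertex removal increases the component count — the graph has no articulation points.

0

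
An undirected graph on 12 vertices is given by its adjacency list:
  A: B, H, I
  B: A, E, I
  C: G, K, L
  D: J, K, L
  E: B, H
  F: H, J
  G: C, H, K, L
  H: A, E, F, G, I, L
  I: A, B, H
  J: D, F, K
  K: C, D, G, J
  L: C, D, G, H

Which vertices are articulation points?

Removing H increases the component count from 1 to 2, so H is a cut vertex.
By contrast removing K leaves 1 component; it is not a cut vertex. No other vertex is a cut vertex either.

H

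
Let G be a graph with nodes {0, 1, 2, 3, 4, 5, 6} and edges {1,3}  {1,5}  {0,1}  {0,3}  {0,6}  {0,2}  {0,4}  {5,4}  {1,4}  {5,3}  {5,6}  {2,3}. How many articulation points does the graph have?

0

Removing 1, for instance, still leaves 1 component. No single vertex removal increases the component count — the graph has no articulation points.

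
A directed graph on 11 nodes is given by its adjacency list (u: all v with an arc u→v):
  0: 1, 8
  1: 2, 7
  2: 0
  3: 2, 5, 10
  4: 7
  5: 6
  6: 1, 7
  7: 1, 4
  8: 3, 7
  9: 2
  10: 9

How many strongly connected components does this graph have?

1

{0, 1, 2, 3, 4, 5, 6, 7, 8, 9, 10} are all mutually reachable — one SCC of size 11.
That gives 1 strongly connected component.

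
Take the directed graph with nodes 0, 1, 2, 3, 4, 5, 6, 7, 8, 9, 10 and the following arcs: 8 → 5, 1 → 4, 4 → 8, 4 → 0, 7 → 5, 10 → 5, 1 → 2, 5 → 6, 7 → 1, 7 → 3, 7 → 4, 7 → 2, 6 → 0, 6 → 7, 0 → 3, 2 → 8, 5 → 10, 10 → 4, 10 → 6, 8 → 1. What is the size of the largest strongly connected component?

{1, 2, 4, 5, 6, 7, 8, 10} are all mutually reachable — one SCC of size 8.
{3} is an SCC by itself.
{9} is an SCC by itself.
{0} is an SCC by itself.
The largest has 8 vertices.

8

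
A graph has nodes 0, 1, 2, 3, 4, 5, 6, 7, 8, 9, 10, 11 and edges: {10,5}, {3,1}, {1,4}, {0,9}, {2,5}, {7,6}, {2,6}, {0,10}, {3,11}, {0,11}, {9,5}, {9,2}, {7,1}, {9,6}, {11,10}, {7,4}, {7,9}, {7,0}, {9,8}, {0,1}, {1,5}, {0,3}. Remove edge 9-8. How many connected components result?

Before removal there is 1 component.
9-8 is a bridge — removing it separates 9's side from 8's side.
After removal: 2 components.

2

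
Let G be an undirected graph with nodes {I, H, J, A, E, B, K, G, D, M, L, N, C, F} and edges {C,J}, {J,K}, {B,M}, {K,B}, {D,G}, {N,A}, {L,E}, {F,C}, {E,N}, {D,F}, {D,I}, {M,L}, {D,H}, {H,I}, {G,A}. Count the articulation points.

1

Removing D increases the component count from 1 to 2, so D is a cut vertex.
By contrast removing H leaves 1 component; it is not a cut vertex. No other vertex is a cut vertex either.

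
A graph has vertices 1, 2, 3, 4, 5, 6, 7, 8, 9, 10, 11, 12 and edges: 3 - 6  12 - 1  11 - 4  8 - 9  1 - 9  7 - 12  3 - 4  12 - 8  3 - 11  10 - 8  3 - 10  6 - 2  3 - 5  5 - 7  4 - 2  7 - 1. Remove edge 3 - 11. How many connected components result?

1

3 and 11 are still connected via 3-4-11, so the component count stays at 1.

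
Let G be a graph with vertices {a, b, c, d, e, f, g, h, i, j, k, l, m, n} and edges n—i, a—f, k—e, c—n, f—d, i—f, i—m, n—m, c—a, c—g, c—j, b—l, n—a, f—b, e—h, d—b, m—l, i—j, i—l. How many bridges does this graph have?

3

The edges on the cycle n-i-f-d-b-l-m-n are not bridges since each lies on that cycle.
But removing e—h disconnects e from h; removing c—g disconnects c from g; removing k—e disconnects k from e — these are bridges.
That makes 3 bridges.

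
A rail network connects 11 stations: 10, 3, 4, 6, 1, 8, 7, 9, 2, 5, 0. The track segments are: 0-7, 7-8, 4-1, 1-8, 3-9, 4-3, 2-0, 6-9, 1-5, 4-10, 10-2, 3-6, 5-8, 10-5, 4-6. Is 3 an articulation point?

No

Deleting 3 leaves 1 component (was 1) (its neighbors 4, 6, 9 remain connected to each other), so 3 is not a cut vertex.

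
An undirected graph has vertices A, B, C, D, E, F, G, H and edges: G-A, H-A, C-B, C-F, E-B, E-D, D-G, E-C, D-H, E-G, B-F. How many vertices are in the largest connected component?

8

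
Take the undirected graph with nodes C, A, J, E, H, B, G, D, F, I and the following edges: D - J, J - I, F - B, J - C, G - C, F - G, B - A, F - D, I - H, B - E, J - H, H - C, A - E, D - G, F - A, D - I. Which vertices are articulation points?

Removing F increases the component count from 1 to 2, so F is a cut vertex.
By contrast removing C leaves 1 component; it is not a cut vertex. No other vertex is a cut vertex either.

F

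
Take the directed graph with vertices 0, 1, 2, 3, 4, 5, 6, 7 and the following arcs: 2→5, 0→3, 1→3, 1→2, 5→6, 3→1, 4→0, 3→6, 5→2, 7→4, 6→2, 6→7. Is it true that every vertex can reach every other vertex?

Yes

From 1 we can reach every vertex (0, 1, 2, 3, 4, 5, 6, 7), and every vertex can reach 1 (0, 1, 2, 3, 4, 5, 6, 7). So the whole graph is one strongly connected component.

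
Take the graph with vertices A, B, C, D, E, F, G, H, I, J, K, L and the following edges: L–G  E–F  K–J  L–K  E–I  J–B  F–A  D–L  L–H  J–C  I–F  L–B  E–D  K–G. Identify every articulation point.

Removing D increases the component count from 1 to 2, so D is a cut vertex.
Removing E increases the component count from 1 to 2, so E is a cut vertex.
Removing F increases the component count from 1 to 2, so F is a cut vertex.
Likewise J, L are cut vertices.
By contrast removing I leaves 1 component; it is not a cut vertex. No other vertex is a cut vertex either.

D, E, F, J, L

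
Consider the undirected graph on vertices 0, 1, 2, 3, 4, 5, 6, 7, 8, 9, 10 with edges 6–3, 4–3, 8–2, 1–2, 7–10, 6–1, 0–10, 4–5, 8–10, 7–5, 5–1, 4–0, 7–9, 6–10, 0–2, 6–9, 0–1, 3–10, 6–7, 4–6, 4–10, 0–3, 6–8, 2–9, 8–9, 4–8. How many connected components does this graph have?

1

Starting from 0 we can reach 0, 1, 2, 3, 4, 5, 6, 7, 8, 9, 10. That is one component of size 11.
Total: 1 component.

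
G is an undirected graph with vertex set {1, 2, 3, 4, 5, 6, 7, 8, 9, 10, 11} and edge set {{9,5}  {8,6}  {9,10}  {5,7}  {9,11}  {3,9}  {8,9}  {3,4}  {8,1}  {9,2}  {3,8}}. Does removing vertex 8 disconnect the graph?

Deleting 8 raises the number of components from 1 to 3, so 8 is a cut vertex.

Yes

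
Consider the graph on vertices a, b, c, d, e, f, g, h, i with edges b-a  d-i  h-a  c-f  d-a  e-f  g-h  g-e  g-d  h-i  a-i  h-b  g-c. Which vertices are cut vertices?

g

Removing g increases the component count from 1 to 2, so g is a cut vertex.
By contrast removing h leaves 1 component; it is not a cut vertex. No other vertex is a cut vertex either.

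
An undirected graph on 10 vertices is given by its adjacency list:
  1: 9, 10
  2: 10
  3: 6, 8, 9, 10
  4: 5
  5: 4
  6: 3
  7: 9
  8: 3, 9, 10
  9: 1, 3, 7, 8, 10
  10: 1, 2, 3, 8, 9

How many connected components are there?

2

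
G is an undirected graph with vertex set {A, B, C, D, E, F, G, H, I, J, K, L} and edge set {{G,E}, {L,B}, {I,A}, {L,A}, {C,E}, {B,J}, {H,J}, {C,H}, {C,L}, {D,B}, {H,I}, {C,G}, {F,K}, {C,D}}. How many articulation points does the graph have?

Removing C increases the component count from 2 to 3, so C is a cut vertex.
By contrast removing F leaves 2 components; it is not a cut vertex. No other vertex is a cut vertex either.

1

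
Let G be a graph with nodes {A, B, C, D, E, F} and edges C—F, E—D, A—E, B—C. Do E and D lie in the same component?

Yes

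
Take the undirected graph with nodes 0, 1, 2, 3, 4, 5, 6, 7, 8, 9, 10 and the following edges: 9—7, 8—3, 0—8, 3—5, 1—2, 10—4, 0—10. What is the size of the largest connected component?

6 is isolated — a component by itself.
Starting from 7 we can reach 7, 9. That is one component of size 2.
Starting from 1 we can reach 1, 2. That is one component of size 2.
Starting from 0 we can reach 0, 3, 4, 5, 8, 10. That is one component of size 6.
The largest has 6 vertices.

6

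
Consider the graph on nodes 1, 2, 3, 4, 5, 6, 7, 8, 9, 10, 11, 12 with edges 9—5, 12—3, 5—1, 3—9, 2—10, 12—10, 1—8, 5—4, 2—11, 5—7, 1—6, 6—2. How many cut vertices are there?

3

Removing 1 increases the component count from 1 to 2, so 1 is a cut vertex.
Removing 2 increases the component count from 1 to 2, so 2 is a cut vertex.
Removing 5 increases the component count from 1 to 3, so 5 is a cut vertex.
By contrast removing 9 leaves 1 component; it is not a cut vertex. No other vertex is a cut vertex either.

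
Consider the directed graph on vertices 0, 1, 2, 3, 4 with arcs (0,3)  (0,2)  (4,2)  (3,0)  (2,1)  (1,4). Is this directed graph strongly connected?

There is no directed path from 4 to 3, so the graph is not strongly connected.

No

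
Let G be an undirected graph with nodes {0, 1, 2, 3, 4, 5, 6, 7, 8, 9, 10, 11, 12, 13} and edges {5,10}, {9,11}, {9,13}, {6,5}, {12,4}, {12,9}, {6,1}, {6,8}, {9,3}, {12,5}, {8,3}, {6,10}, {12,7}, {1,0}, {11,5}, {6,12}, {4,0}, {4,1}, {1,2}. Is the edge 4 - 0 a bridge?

After removing 4 - 0, the path 4-1-0 still connects them, so the edge is not a bridge.

No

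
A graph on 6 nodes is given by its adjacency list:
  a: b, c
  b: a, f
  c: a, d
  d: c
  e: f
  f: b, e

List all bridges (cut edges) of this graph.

removing b-f disconnects b from f; removing b-a disconnects b from a; removing e-f disconnects e from f; removing c-a disconnects c from a — these are bridges.
In total 5 edges are bridges.

a-b, a-c, b-f, c-d, e-f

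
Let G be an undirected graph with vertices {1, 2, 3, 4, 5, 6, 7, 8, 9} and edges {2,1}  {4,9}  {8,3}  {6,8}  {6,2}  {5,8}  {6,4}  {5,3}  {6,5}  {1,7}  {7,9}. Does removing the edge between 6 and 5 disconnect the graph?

After removing 6—5, the path 6-8-5 still connects them, so the edge is not a bridge.

No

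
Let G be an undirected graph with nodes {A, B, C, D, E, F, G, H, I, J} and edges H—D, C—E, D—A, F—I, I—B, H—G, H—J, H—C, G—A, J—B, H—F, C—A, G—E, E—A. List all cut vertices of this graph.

Removing H increases the component count from 1 to 2, so H is a cut vertex.
By contrast removing G leaves 1 component; it is not a cut vertex. No other vertex is a cut vertex either.

H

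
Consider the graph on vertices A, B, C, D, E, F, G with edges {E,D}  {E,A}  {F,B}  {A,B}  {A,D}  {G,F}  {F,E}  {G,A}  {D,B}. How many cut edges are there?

0

The edges on the cycle E-A-B-D-E are not bridges since each lies on that cycle.
Every edge lies on some cycle, so there are no bridges.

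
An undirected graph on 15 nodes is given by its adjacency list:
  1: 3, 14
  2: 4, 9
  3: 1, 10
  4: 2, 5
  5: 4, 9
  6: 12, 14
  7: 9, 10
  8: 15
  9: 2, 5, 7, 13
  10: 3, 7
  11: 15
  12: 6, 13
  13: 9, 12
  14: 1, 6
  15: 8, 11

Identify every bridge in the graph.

11-15, 15-8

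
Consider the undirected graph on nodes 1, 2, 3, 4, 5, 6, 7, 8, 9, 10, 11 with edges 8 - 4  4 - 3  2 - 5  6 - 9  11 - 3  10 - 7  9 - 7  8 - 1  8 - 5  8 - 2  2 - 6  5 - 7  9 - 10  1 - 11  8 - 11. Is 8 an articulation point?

Yes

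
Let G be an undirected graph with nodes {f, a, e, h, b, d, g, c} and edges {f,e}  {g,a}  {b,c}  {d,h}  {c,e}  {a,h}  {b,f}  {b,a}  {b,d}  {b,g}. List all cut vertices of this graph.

Removing b increases the component count from 1 to 2, so b is a cut vertex.
By contrast removing h leaves 1 component; it is not a cut vertex. No other vertex is a cut vertex either.

b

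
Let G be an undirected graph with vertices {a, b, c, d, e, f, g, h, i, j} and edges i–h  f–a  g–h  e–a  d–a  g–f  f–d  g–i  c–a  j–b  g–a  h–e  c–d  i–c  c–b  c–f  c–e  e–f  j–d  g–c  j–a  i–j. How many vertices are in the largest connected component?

10

Starting from a we can reach a, b, c, d, e, f, g, h, i, j. That is one component of size 10.
The largest has 10 vertices.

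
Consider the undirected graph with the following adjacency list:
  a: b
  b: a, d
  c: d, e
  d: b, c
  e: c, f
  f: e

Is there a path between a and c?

Yes

From a we can reach a, b, c, d, e, f, which includes c.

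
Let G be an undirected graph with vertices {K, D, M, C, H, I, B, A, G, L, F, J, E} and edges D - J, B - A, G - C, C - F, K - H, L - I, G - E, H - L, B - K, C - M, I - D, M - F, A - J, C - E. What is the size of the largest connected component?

Starting from C we can reach C, E, F, G, M. That is one component of size 5.
Starting from A we can reach A, B, D, H, I, J, K, L. That is one component of size 8.
The largest has 8 vertices.

8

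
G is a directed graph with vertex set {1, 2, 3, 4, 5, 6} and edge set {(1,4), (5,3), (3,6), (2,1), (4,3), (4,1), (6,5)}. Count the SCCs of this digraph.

{3, 5, 6} are all mutually reachable — one SCC of size 3.
{1, 4} are all mutually reachable — one SCC of size 2.
{2} is an SCC by itself.
That gives 3 strongly connected components.

3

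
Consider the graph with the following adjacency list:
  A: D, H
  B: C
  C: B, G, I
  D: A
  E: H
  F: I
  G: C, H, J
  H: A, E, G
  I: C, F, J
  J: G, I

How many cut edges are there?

The edges on the cycle J-I-C-G-J are not bridges since each lies on that cycle.
But removing G-H disconnects G from H; removing I-F disconnects I from F; removing C-B disconnects C from B; removing H-A disconnects H from A — these are bridges.
In total 6 edges are bridges.

6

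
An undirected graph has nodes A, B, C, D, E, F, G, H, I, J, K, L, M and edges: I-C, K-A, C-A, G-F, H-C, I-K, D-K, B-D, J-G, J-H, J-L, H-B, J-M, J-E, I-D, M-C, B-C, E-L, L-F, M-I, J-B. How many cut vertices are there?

Removing J increases the component count from 1 to 2, so J is a cut vertex.
By contrast removing L leaves 1 component; it is not a cut vertex. No other vertex is a cut vertex either.

1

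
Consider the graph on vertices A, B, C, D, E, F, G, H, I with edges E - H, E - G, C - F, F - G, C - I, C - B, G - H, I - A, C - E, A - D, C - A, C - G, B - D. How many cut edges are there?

The edges on the cycle C-B-D-A-C are not bridges since each lies on that cycle.
Every edge lies on some cycle, so there are no bridges.

0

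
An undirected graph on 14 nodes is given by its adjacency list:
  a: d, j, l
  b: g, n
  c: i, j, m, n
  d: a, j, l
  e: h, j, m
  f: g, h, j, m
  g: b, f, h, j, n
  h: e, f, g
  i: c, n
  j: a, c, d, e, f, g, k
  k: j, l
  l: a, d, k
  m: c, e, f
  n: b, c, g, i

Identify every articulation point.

Removing j increases the component count from 1 to 2, so j is a cut vertex.
By contrast removing m leaves 1 component; it is not a cut vertex. No other vertex is a cut vertex either.

j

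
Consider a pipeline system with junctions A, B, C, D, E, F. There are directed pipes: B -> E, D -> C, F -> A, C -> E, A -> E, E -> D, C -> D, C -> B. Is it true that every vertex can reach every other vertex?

No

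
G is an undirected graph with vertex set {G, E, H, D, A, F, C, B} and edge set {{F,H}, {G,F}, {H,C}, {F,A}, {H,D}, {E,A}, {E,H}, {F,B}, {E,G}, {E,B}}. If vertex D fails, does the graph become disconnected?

No

Deleting D leaves 1 component (was 1), so D is not a cut vertex.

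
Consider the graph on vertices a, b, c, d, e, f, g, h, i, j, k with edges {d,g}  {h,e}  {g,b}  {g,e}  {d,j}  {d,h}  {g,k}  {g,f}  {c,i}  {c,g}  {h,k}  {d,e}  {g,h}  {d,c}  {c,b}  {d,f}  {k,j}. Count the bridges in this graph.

1

The edges on the cycle g-h-k-g are not bridges since each lies on that cycle.
But removing c-i disconnects c from i — this is a bridge.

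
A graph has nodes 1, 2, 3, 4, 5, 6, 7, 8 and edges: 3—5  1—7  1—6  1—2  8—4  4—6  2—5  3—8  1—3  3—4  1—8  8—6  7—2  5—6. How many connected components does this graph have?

Starting from 1 we can reach 1, 2, 3, 4, 5, 6, 7, 8. That is one component of size 8.
Total: 1 component.

1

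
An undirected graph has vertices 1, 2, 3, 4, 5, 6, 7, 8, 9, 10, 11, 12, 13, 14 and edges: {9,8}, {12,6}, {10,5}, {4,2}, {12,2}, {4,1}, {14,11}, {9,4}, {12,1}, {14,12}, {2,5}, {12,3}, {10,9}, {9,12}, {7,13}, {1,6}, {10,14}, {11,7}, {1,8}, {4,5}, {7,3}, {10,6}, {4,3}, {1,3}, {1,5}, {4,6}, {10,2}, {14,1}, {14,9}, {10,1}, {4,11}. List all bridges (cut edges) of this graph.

The edges on the cycle 10-14-9-4-1-5-10 are not bridges since each lies on that cycle.
But removing 7-13 disconnects 7 from 13 — this is a bridge.

13-7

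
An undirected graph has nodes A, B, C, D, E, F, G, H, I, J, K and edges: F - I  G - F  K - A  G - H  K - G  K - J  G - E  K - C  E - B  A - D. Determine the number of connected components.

Starting from A we can reach A, B, C, D, E, F, G, H, I, J, K. That is one component of size 11.
Total: 1 component.

1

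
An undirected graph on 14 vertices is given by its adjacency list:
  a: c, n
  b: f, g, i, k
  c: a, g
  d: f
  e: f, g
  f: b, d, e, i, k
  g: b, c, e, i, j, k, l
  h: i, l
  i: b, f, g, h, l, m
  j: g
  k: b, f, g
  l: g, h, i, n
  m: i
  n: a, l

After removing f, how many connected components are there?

With f gone, the remaining components are: {d}; {a, b, c, e, g, h, i, j, k, l, m, n}.
That is 2 components.

2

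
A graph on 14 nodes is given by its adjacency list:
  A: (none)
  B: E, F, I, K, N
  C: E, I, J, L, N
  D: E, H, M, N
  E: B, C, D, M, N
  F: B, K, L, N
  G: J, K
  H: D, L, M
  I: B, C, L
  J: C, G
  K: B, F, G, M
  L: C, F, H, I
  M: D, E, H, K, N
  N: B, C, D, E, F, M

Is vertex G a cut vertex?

No

Deleting G leaves 2 components (was 2), so G is not a cut vertex.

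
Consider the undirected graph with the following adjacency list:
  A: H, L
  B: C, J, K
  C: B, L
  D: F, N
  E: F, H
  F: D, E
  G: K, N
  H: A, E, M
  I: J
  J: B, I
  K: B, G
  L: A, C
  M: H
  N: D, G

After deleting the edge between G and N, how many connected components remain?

G and N are still connected via G-K-B-C-L-A-H-E-F-D-N, so the component count stays at 1.

1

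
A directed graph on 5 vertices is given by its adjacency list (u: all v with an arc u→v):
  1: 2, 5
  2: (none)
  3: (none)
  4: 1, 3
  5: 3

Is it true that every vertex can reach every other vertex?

There is no directed path from 1 to 4, so the graph is not strongly connected.

No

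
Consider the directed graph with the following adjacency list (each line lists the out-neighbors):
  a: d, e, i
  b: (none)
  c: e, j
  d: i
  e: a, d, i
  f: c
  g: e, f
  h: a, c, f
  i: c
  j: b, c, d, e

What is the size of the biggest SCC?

{a, c, d, e, i, j} are all mutually reachable — one SCC of size 6.
{b} is an SCC by itself.
{f} is an SCC by itself.
{h} is an SCC by itself.
{g} is an SCC by itself.
The largest has 6 vertices.

6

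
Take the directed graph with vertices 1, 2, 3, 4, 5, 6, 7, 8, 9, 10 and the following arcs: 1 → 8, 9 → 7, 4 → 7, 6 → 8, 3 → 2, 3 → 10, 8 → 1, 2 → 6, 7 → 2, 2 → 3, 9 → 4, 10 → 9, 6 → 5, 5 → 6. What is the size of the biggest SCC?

6

{2, 3, 4, 7, 9, 10} are all mutually reachable — one SCC of size 6.
{1, 8} are all mutually reachable — one SCC of size 2.
{5, 6} are all mutually reachable — one SCC of size 2.
The largest has 6 vertices.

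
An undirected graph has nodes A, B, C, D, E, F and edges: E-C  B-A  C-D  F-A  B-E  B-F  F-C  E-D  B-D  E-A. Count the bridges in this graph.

0

The edges on the cycle B-E-A-B are not bridges since each lies on that cycle.
Every edge lies on some cycle, so there are no bridges.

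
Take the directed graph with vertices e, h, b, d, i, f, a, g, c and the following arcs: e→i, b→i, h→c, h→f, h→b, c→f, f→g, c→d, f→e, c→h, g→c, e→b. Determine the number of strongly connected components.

6

{c, f, g, h} are all mutually reachable — one SCC of size 4.
{d} is an SCC by itself.
{i} is an SCC by itself.
{e} is an SCC by itself.
{b} is an SCC by itself.
(and 1 more singleton SCC)
That gives 6 strongly connected components.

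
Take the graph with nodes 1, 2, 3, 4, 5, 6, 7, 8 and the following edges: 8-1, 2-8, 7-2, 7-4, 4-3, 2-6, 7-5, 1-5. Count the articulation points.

3

Removing 2 increases the component count from 1 to 2, so 2 is a cut vertex.
Removing 4 increases the component count from 1 to 2, so 4 is a cut vertex.
Removing 7 increases the component count from 1 to 2, so 7 is a cut vertex.
By contrast removing 1 leaves 1 component; it is not a cut vertex. No other vertex is a cut vertex either.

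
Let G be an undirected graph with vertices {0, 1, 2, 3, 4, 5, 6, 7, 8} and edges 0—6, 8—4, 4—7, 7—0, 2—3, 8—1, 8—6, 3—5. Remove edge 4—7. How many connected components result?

2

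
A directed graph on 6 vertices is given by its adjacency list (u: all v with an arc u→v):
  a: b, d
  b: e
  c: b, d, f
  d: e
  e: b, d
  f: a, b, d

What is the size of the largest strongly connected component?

{b, d, e} are all mutually reachable — one SCC of size 3.
{a} is an SCC by itself.
{f} is an SCC by itself.
{c} is an SCC by itself.
The largest has 3 vertices.

3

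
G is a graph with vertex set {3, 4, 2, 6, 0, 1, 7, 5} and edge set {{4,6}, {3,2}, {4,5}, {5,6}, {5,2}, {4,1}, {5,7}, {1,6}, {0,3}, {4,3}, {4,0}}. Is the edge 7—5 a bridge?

Yes

Removing 7—5 leaves no path between 7 and 5: the component count goes from 1 to 2. So it is a bridge.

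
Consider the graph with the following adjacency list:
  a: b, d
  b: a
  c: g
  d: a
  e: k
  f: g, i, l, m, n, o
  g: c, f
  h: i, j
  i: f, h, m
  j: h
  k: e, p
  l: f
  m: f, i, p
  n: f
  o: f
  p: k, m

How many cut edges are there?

12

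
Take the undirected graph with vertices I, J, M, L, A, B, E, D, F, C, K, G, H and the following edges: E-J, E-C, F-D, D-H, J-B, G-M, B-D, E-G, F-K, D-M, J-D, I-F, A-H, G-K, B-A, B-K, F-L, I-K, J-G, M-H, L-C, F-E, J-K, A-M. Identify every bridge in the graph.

The edges on the cycle E-J-B-K-G-E are not bridges since each lies on that cycle.
Every edge lies on some cycle, so there are no bridges.

none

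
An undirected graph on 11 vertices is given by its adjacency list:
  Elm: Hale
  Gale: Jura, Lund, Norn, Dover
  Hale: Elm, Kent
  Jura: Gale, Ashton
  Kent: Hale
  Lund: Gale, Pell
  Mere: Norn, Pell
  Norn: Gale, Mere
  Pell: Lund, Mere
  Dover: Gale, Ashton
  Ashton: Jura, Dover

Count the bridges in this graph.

The edges on the cycle Gale-Dover-Ashton-Jura-Gale are not bridges since each lies on that cycle.
But removing Kent-Hale disconnects Kent from Hale; removing Hale-Elm disconnects Hale from Elm — these are bridges.
That makes 2 bridges.

2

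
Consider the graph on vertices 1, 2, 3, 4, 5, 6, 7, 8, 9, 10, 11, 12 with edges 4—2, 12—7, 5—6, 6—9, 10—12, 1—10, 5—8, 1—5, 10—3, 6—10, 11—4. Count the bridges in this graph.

The edges on the cycle 1-5-6-10-1 are not bridges since each lies on that cycle.
But removing 10—12 disconnects 10 from 12; removing 11—4 disconnects 11 from 4; removing 10—3 disconnects 10 from 3; removing 5—8 disconnects 5 from 8 — these are bridges.
In total 7 edges are bridges.

7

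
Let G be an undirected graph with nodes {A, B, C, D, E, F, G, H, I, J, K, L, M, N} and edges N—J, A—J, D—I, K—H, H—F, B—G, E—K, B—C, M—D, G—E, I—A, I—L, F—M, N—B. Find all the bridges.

B-C, I-L

The edges on the cycle N-B-G-E-K-H-F-M-D-I-A-J-N are not bridges since each lies on that cycle.
But removing B—C disconnects B from C; removing I—L disconnects I from L — these are bridges.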